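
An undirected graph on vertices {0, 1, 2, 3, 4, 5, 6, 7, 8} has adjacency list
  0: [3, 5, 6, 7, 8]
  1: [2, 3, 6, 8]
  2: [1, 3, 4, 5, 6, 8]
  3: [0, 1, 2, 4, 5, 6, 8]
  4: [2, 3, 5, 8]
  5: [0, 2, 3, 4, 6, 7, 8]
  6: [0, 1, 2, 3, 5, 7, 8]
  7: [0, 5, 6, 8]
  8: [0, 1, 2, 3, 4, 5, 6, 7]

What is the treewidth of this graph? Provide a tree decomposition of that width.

The largest bag has 5 vertices, giving width 4; this decomposition certifies tw(G) ≤ 4. On the other hand G contains the 5-clique {0, 3, 5, 6, 8}. A clique must lie in a single bag of any decomposition, so no decomposition can have width below 4. Combining the bounds, tw(G) = 4.

Treewidth 4.
Bags: B1 = {0, 3, 5, 6, 8}  B2 = {2, 3, 5, 6, 8}  B3 = {0, 5, 6, 7, 8}  B4 = {2, 3, 4, 5, 8}  B5 = {1, 2, 3, 6, 8}
Tree: B1–B2, B1–B3, B2–B4, B2–B5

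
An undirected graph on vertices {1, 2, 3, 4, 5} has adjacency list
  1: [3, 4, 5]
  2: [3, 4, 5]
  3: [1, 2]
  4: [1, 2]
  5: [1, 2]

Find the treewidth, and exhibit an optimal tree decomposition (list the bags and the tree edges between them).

Treewidth 2.
One optimal decomposition is:
Bags: B1 = {1, 2, 4}  B2 = {1, 2, 5}  B3 = {1, 2, 3}
Tree: B1–B2, B2–B3

Every bag has size at most 3, so the width is 3 − 1 = 2 and tw(G) ≤ 2. For the lower bound, G contains the cycle 4–2–5–1–4, so G is not a forest; only forests have treewidth ≤ 1, hence tw(G) ≥ 2. The upper and lower bounds meet at 2, so that is the treewidth.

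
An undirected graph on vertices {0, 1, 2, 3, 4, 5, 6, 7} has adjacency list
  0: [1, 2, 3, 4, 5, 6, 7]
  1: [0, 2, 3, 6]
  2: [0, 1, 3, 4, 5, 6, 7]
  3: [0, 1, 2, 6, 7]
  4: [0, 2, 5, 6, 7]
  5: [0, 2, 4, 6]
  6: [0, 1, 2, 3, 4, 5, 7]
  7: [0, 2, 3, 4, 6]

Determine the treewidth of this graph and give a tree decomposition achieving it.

Treewidth 4.
One such decomposition:
Bags: B1 = {0, 2, 3, 6, 7}  B2 = {0, 1, 2, 3, 6}  B3 = {0, 2, 4, 6, 7}  B4 = {0, 2, 4, 5, 6}
Tree: B1–B2, B1–B3, B3–B4

Each bag holds 5 vertices, so the decomposition has width 4, which upper-bounds the treewidth. On the other hand G contains the 5-clique {0, 1, 2, 3, 6}. A clique must lie in a single bag of any decomposition, so no decomposition can have width below 4. Combining the bounds, tw(G) = 4.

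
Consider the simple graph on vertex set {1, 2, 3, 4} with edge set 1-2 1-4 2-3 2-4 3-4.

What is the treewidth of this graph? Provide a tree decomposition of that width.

Treewidth 2.
One optimal decomposition is:
Bags: B1 = {1, 2, 4}  B2 = {2, 3, 4}
Tree: B1–B2

Each bag holds 3 vertices, so the decomposition has width 2, which upper-bounds the treewidth. Conversely, {1, 2, 4} is a clique of size 3, and the vertices of any clique must share a bag in every tree decomposition; so some bag has ≥ 3 vertices and tw(G) ≥ 2. The upper and lower bounds meet at 2, so that is the treewidth.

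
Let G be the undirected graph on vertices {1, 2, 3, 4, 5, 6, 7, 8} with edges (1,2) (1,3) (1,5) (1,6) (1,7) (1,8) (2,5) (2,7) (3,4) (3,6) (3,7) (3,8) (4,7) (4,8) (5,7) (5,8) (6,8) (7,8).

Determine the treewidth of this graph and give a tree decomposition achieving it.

Treewidth 3.
One such decomposition:
Bags: B1 = {1, 3, 6, 8}  B2 = {1, 3, 7, 8}  B3 = {1, 5, 7, 8}  B4 = {3, 4, 7, 8}  B5 = {1, 2, 5, 7}
Tree: B1–B2, B2–B3, B2–B4, B3–B5

Every bag has size at most 4, so the width is 4 − 1 = 3 and tw(G) ≤ 3. On the other hand G contains the 4-clique {1, 3, 6, 8}. A clique must lie in a single bag of any decomposition, so no decomposition can have width below 3. Therefore the treewidth is 3.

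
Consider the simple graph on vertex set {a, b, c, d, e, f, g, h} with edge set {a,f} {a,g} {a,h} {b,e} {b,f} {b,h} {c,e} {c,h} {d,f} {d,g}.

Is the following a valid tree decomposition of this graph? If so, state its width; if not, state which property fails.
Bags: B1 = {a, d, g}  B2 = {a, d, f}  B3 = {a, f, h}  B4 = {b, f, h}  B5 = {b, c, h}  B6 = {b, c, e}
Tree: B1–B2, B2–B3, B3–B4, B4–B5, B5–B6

Every vertex of G appears in some bag (union = {a, b, c, d, e, f, g, h}); every edge is covered by a bag; and for each vertex v the set of bags containing v is connected in the bag tree. The decomposition is therefore valid. The largest bag has 3 vertices, so the width is 2.

Yes; width 2.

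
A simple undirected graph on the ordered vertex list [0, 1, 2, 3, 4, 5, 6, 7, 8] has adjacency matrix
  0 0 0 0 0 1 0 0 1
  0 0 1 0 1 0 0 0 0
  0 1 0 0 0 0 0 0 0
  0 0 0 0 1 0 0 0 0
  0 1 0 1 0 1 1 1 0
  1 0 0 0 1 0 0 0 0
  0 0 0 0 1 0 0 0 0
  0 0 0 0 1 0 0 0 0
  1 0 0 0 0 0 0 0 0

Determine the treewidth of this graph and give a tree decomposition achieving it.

Treewidth 1.
One such decomposition:
Bags: B1 = {3, 4}  B2 = {1, 4}  B3 = {4, 5}  B4 = {0, 5}  B5 = {1, 2}  B6 = {0, 8}  B7 = {4, 6}  B8 = {4, 7}
Tree: B1–B2, B2–B3, B3–B4, B2–B5, B4–B6, B3–B7, B7–B8

The largest bag has 2 vertices, giving width 1; this decomposition certifies tw(G) ≤ 1. G has an edge, so its treewidth is at least 1. The upper and lower bounds meet at 1, so that is the treewidth.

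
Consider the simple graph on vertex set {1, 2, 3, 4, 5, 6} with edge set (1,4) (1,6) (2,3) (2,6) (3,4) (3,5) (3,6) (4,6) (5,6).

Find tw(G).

2

A width-2 tree decomposition is:
Bags: B1 = {1, 4, 6}  B2 = {3, 4, 6}  B3 = {2, 3, 6}  B4 = {3, 5, 6}
Tree: B1–B2, B2–B3, B2–B4
Each bag holds 3 vertices, so the decomposition has width 2, which upper-bounds the treewidth. For the lower bound, the 3 vertices {1, 4, 6} are pairwise adjacent, and any tree decomposition puts a clique entirely inside one bag — forcing width ≥ 2. Hence tw(G) = 2 exactly.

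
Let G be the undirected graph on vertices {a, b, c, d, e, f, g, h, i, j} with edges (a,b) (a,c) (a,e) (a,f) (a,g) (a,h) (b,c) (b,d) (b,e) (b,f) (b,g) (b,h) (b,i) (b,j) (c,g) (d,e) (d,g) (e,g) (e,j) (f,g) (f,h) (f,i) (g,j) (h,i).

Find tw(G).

3

A width-3 tree decomposition is:
Bags: B1 = {a, b, f, h}  B2 = {a, b, f, g}  B3 = {a, b, c, g}  B4 = {b, f, h, i}  B5 = {a, b, e, g}  B6 = {b, d, e, g}  B7 = {b, e, g, j}
Tree: B1–B2, B2–B3, B1–B4, B2–B5, B5–B6, B5–B7
Every bag has size at most 4, so the width is 4 − 1 = 3 and tw(G) ≤ 3. On the other hand G contains the 4-clique {b, d, e, g}. A clique must lie in a single bag of any decomposition, so no decomposition can have width below 3. The upper and lower bounds meet at 3, so that is the treewidth.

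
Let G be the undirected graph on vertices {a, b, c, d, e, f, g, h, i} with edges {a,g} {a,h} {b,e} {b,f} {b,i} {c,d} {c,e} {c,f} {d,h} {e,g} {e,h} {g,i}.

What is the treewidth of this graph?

A width-3 tree decomposition is:
Bags: B1 = {b, c, f, i}  B2 = {b, c, e, i}  B3 = {c, e, g, i}  B4 = {c, d, e, g}  B5 = {d, e, g, h}  B6 = {a, d, g, h}
Tree: B1–B2, B2–B3, B3–B4, B4–B5, B5–B6
Every bag has size at most 4, so the width is 4 − 1 = 3 and tw(G) ≤ 3. For the lower bound: the 4 vertex sets {b,f,i}, {c}, {e}, {a,d,g,h} are disjoint, each induces a connected subgraph, and every pair is joined by at least one edge of G. Contracting each set to a single vertex therefore yields K_{4} as a minor, and since treewidth is minor-monotone, tw(G) ≥ tw(K_{4}) = 3. The upper and lower bounds meet at 3, so that is the treewidth.

3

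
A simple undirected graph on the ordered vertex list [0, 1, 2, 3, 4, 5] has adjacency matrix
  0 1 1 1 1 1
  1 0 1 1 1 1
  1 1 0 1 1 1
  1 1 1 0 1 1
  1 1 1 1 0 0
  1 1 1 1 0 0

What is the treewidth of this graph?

4

A width-4 tree decomposition is:
Bags: B1 = {0, 1, 2, 3, 5}  B2 = {0, 1, 2, 3, 4}
Tree: B1–B2
Each bag holds 5 vertices, so the decomposition has width 4, which upper-bounds the treewidth. On the other hand G contains the 5-clique {0, 1, 2, 3, 4}. A clique must lie in a single bag of any decomposition, so no decomposition can have width below 4. Hence tw(G) = 4 exactly.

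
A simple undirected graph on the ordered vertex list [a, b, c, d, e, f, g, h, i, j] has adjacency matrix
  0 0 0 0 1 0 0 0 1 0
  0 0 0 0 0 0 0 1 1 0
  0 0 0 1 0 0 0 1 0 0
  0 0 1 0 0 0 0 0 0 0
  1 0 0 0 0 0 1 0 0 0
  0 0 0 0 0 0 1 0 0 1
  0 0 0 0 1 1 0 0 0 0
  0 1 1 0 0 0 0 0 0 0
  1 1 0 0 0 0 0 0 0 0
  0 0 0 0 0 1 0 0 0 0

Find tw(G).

1

A width-1 tree decomposition is:
Bags: B1 = {f, j}  B2 = {f, g}  B3 = {e, g}  B4 = {a, e}  B5 = {a, i}  B6 = {b, i}  B7 = {b, h}  B8 = {c, h}  B9 = {c, d}
Tree: B1–B2, B2–B3, B3–B4, B4–B5, B5–B6, B6–B7, B7–B8, B8–B9
The largest bag has 2 vertices, giving width 1; this decomposition certifies tw(G) ≤ 1. Any graph with an edge has treewidth ≥ 1, and G has the edge j–f. Combining the bounds, tw(G) = 1.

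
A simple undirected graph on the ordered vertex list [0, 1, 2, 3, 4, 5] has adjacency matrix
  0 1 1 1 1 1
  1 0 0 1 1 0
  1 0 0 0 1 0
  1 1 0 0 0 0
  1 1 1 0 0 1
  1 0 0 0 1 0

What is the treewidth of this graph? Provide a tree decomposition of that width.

Every bag has size at most 3, so the width is 3 − 1 = 2 and tw(G) ≤ 2. For the lower bound, the 3 vertices {0, 1, 3} are pairwise adjacent, and any tree decomposition puts a clique entirely inside one bag — forcing width ≥ 2. Therefore the treewidth is 2.

Treewidth 2.
One such decomposition:
Bags: B1 = {0, 4, 5}  B2 = {0, 2, 4}  B3 = {0, 1, 4}  B4 = {0, 1, 3}
Tree: B1–B2, B1–B3, B3–B4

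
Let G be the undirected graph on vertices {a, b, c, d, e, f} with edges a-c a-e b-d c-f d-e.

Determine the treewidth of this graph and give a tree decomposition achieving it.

Treewidth 1.
One optimal decomposition is:
Bags: B1 = {b, d}  B2 = {d, e}  B3 = {a, e}  B4 = {a, c}  B5 = {c, f}
Tree: B1–B2, B2–B3, B3–B4, B4–B5

Each bag holds 2 vertices, so the decomposition has width 1, which upper-bounds the treewidth. G has an edge, so its treewidth is at least 1. Hence tw(G) = 1 exactly.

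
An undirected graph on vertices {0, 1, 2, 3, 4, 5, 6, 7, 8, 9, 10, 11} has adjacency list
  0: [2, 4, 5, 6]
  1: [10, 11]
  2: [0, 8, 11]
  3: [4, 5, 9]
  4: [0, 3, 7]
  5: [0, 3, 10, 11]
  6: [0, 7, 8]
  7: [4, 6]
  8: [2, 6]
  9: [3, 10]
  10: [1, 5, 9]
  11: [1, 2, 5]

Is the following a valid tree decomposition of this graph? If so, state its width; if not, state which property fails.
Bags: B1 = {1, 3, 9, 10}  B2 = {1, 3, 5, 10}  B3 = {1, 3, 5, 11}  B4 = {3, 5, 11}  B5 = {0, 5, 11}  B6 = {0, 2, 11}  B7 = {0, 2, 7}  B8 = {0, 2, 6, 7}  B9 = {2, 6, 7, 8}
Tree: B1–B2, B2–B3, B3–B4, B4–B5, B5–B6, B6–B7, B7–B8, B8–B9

No — vertex 4 appears in no bag.

A tree decomposition must satisfy three properties: every vertex lies in some bag; for every edge, both endpoints lie together in some bag; and for every vertex, the bags containing it form a connected subtree. Here vertex 4 appears in no bag, so the decomposition is invalid.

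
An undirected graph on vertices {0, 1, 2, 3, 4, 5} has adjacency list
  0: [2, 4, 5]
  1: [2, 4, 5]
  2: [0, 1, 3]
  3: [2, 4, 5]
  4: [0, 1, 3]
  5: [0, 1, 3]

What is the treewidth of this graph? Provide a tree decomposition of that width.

Treewidth 3.
Bags: B1 = {0, 1, 3, 5}  B2 = {0, 1, 3, 4}  B3 = {0, 1, 2, 3}
Tree: B1–B2, B2–B3

The largest bag has 4 vertices, giving width 3; this decomposition certifies tw(G) ≤ 3. For the lower bound: the 4 vertex sets {3,5}, {1,4}, {0}, {2} are disjoint, each induces a connected subgraph, and every pair is joined by at least one edge of G. Contracting each set to a single vertex therefore yields K_{4} as a minor, and since treewidth is minor-monotone, tw(G) ≥ tw(K_{4}) = 3. Hence tw(G) = 3 exactly.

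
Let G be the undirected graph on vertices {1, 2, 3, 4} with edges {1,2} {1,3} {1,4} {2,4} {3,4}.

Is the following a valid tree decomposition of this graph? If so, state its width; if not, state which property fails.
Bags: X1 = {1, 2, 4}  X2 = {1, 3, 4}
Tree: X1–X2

Every vertex of G appears in some bag (union = {1, 2, 3, 4}); every edge is covered by a bag; and for each vertex v the set of bags containing v is connected in the bag tree. The decomposition is therefore valid. The largest bag has 3 vertices, so the width is 2.

Yes; width 2.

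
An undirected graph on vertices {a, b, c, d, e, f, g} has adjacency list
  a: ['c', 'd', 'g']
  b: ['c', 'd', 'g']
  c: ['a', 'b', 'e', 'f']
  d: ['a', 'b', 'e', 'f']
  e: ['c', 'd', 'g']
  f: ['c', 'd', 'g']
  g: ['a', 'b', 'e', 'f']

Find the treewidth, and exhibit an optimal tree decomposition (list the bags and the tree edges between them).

Treewidth 3.
One such decomposition:
Bags: B1 = {b, c, d, g}  B2 = {c, d, e, g}  B3 = {c, d, f, g}  B4 = {a, c, d, g}
Tree: B1–B2, B2–B3, B3–B4

Every bag has size at most 4, so the width is 4 − 1 = 3 and tw(G) ≤ 3. For the lower bound: the 4 vertex sets {b,d}, {e,g}, {c}, {f} are disjoint, each induces a connected subgraph, and every pair is joined by at least one edge of G. Contracting each set to a single vertex therefore yields K_{4} as a minor, and since treewidth is minor-monotone, tw(G) ≥ tw(K_{4}) = 3. Hence tw(G) = 3 exactly.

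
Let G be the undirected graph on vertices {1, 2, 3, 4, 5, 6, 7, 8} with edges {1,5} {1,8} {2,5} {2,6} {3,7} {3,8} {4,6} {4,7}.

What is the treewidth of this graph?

A width-2 tree decomposition is:
Bags: B1 = {1, 2, 5}  B2 = {1, 2, 6}  B3 = {1, 4, 6}  B4 = {1, 4, 7}  B5 = {1, 3, 7}  B6 = {1, 3, 8}
Tree: B1–B2, B2–B3, B3–B4, B4–B5, B5–B6
Every bag has size at most 3, so the width is 3 − 1 = 2 and tw(G) ≤ 2. For the lower bound, G contains the cycle 1–5–2–6–4–7–3–8–1, so G is not a forest; only forests have treewidth ≤ 1, hence tw(G) ≥ 2. The upper and lower bounds meet at 2, so that is the treewidth.

2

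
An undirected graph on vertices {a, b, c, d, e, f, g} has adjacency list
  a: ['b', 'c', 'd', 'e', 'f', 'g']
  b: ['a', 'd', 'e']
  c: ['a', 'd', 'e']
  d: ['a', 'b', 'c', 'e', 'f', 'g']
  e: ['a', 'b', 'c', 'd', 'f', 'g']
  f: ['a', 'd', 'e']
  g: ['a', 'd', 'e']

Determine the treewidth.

A width-3 tree decomposition is:
Bags: B1 = {a, b, d, e}  B2 = {a, d, e, g}  B3 = {a, c, d, e}  B4 = {a, d, e, f}
Tree: B1–B2, B2–B3, B1–B4
Every bag has size at most 4, so the width is 4 − 1 = 3 and tw(G) ≤ 3. On the other hand G contains the 4-clique {a, d, e, g}. A clique must lie in a single bag of any decomposition, so no decomposition can have width below 3. Therefore the treewidth is 3.

3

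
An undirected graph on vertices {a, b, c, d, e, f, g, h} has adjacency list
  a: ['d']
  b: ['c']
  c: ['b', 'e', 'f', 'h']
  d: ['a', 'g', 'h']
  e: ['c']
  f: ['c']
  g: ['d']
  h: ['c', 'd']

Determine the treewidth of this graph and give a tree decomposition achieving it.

Each bag holds 2 vertices, so the decomposition has width 1, which upper-bounds the treewidth. Any graph with an edge has treewidth ≥ 1, and G has the edge c–b. The upper and lower bounds meet at 1, so that is the treewidth.

Treewidth 1.
One such decomposition:
Bags: B1 = {b, c}  B2 = {c, e}  B3 = {c, h}  B4 = {d, h}  B5 = {d, g}  B6 = {a, d}  B7 = {c, f}
Tree: B1–B2, B2–B3, B3–B4, B4–B5, B4–B6, B2–B7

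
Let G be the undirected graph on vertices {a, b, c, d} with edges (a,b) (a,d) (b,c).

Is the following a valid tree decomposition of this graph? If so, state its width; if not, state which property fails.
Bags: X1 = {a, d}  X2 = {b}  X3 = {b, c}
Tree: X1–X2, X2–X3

A tree decomposition must satisfy three properties: every vertex lies in some bag; for every edge, both endpoints lie together in some bag; and for every vertex, the bags containing it form a connected subtree. Here edge (a,b) lies in no bag, so the decomposition is invalid.

No — edge (a,b) lies in no bag.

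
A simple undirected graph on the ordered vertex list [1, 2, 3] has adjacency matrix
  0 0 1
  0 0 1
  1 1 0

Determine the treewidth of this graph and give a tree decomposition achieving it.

Treewidth 1.
One such decomposition:
Bags: B1 = {2, 3}  B2 = {1, 3}
Tree: B1–B2

The largest bag has 2 vertices, giving width 1; this decomposition certifies tw(G) ≤ 1. Any graph with an edge has treewidth ≥ 1, and G has the edge 3–2. Therefore the treewidth is 1.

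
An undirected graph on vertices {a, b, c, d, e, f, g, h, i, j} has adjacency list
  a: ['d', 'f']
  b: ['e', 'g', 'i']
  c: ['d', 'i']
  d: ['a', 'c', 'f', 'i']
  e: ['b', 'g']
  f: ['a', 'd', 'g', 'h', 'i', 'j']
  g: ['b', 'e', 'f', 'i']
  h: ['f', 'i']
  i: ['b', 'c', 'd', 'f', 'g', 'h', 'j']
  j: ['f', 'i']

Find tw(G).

A width-2 tree decomposition is:
Bags: B1 = {f, g, i}  B2 = {f, i, j}  B3 = {d, f, i}  B4 = {b, g, i}  B5 = {b, e, g}  B6 = {a, d, f}  B7 = {c, d, i}  B8 = {f, h, i}
Tree: B1–B2, B1–B3, B1–B4, B4–B5, B3–B6, B3–B7, B2–B8
Each bag holds 3 vertices, so the decomposition has width 2, which upper-bounds the treewidth. For the lower bound, the 3 vertices {b, e, g} are pairwise adjacent, and any tree decomposition puts a clique entirely inside one bag — forcing width ≥ 2. Combining the bounds, tw(G) = 2.

2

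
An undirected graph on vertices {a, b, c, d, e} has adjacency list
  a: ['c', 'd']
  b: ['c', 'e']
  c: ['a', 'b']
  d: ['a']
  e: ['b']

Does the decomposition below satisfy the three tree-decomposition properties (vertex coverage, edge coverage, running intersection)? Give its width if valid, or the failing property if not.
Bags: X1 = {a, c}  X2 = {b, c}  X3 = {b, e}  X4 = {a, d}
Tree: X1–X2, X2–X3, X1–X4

Yes; width 1.

Vertex coverage: the bags together contain {a, b, c, d, e}, the full vertex set. Edge coverage: each edge of G has both endpoints in at least one bag. Running intersection: for every vertex, the bags containing it form a connected subtree. All three properties hold, so this is a valid tree decomposition of width max|bag| − 1 = 1, and hence tw(G) ≤ 1.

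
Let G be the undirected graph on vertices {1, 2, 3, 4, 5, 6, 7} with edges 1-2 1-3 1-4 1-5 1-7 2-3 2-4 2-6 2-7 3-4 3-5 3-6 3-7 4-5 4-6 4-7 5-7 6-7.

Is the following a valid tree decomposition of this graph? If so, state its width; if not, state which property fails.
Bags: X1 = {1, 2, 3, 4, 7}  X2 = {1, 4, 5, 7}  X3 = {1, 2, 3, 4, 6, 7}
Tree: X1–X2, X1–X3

A tree decomposition must satisfy three properties: every vertex lies in some bag; for every edge, both endpoints lie together in some bag; and for every vertex, the bags containing it form a connected subtree. Here edge (3,5) lies in no bag, so the decomposition is invalid.

No — edge (3,5) lies in no bag.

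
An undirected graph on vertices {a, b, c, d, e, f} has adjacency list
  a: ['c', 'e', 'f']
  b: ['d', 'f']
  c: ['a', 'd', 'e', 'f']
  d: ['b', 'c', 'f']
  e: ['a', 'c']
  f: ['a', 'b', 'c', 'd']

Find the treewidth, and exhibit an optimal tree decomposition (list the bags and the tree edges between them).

Every bag has size at most 3, so the width is 3 − 1 = 2 and tw(G) ≤ 2. On the other hand G contains the 3-clique {c, d, f}. A clique must lie in a single bag of any decomposition, so no decomposition can have width below 2. Hence tw(G) = 2 exactly.

Treewidth 2.
One optimal decomposition is:
Bags: B1 = {a, c, f}  B2 = {a, c, e}  B3 = {c, d, f}  B4 = {b, d, f}
Tree: B1–B2, B1–B3, B3–B4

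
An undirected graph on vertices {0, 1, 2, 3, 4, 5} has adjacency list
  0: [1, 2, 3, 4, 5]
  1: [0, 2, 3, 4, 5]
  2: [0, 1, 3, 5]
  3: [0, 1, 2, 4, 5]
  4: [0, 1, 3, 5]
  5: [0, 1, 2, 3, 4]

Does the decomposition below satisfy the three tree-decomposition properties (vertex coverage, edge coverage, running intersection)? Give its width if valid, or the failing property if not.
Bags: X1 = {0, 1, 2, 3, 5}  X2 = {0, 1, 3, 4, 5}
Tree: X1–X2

Yes; width 4.

Checking the three conditions: (i) the bags cover all of {0, 1, 2, 3, 4, 5}; (ii) for each edge, some bag contains both endpoints; (iii) the bags containing any fixed vertex form a subtree. All hold, so the decomposition is valid with width 5 − 1 = 4.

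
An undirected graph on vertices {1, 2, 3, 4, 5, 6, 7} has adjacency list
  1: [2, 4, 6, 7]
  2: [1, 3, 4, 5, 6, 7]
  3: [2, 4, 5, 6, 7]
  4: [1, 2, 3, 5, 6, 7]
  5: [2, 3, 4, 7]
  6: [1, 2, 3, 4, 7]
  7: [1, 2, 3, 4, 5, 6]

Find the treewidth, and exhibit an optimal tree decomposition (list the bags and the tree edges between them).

Treewidth 4.
One optimal decomposition is:
Bags: B1 = {1, 2, 4, 6, 7}  B2 = {2, 3, 4, 6, 7}  B3 = {2, 3, 4, 5, 7}
Tree: B1–B2, B2–B3

Each bag holds 5 vertices, so the decomposition has width 4, which upper-bounds the treewidth. On the other hand G contains the 5-clique {1, 2, 4, 6, 7}. A clique must lie in a single bag of any decomposition, so no decomposition can have width below 4. Hence tw(G) = 4 exactly.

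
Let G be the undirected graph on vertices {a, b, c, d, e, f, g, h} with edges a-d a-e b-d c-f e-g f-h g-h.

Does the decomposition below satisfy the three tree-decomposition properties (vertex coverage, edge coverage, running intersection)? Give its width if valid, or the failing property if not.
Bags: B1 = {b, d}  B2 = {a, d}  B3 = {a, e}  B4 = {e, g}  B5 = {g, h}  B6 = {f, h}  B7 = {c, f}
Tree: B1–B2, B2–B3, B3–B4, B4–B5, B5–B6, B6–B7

Yes; width 1.

Vertex coverage: the bags together contain {a, b, c, d, e, f, g, h}, the full vertex set. Edge coverage: each edge of G has both endpoints in at least one bag. Running intersection: for every vertex, the bags containing it form a connected subtree. All three properties hold, so this is a valid tree decomposition of width max|bag| − 1 = 1, and hence tw(G) ≤ 1.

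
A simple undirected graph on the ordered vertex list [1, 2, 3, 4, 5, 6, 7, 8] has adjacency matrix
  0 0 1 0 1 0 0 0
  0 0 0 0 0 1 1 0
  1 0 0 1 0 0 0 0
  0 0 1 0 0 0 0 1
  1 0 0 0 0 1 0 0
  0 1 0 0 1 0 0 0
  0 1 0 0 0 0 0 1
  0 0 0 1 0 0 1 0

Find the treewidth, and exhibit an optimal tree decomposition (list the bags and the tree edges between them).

The largest bag has 3 vertices, giving width 2; this decomposition certifies tw(G) ≤ 2. For the lower bound, G contains the cycle 6–5–1–3–4–8–7–2–6, so G is not a forest; only forests have treewidth ≤ 1, hence tw(G) ≥ 2. Hence tw(G) = 2 exactly.

Treewidth 2.
One optimal decomposition is:
Bags: B1 = {1, 5, 6}  B2 = {1, 3, 6}  B3 = {3, 4, 6}  B4 = {4, 6, 8}  B5 = {6, 7, 8}  B6 = {2, 6, 7}
Tree: B1–B2, B2–B3, B3–B4, B4–B5, B5–B6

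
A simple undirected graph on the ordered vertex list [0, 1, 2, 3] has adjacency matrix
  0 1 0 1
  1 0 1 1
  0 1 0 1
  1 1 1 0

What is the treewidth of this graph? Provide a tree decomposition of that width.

The largest bag has 3 vertices, giving width 2; this decomposition certifies tw(G) ≤ 2. For the lower bound, the 3 vertices {0, 1, 3} are pairwise adjacent, and any tree decomposition puts a clique entirely inside one bag — forcing width ≥ 2. Therefore the treewidth is 2.

Treewidth 2.
One optimal decomposition is:
Bags: B1 = {1, 2, 3}  B2 = {0, 1, 3}
Tree: B1–B2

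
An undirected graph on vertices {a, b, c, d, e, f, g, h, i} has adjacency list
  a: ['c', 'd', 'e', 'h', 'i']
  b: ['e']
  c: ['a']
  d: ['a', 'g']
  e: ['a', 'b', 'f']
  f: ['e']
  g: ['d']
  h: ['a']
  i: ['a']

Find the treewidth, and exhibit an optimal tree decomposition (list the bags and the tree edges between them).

Treewidth 1.
Bags: B1 = {a, h}  B2 = {a, e}  B3 = {a, d}  B4 = {e, f}  B5 = {b, e}  B6 = {a, c}  B7 = {a, i}  B8 = {d, g}
Tree: B1–B2, B1–B3, B2–B4, B2–B5, B2–B6, B3–B7, B3–B8

Every bag has size at most 2, so the width is 2 − 1 = 1 and tw(G) ≤ 1. Since G has at least one edge (e.g. h–a), it is not an edgeless graph, so tw(G) ≥ 1. Therefore the treewidth is 1.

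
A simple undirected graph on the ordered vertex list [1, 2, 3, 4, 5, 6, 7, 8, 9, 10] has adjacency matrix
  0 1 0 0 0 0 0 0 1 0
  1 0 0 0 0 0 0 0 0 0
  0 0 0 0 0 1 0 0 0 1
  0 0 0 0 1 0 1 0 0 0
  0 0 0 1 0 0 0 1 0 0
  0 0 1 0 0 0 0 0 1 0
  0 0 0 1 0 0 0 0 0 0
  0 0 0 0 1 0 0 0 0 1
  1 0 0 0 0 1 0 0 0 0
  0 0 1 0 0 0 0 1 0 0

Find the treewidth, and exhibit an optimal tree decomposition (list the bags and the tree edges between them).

Each bag holds 2 vertices, so the decomposition has width 1, which upper-bounds the treewidth. Any graph with an edge has treewidth ≥ 1, and G has the edge 2–1. Therefore the treewidth is 1.

Treewidth 1.
One such decomposition:
Bags: B1 = {1, 2}  B2 = {1, 9}  B3 = {6, 9}  B4 = {3, 6}  B5 = {3, 10}  B6 = {8, 10}  B7 = {5, 8}  B8 = {4, 5}  B9 = {4, 7}
Tree: B1–B2, B2–B3, B3–B4, B4–B5, B5–B6, B6–B7, B7–B8, B8–B9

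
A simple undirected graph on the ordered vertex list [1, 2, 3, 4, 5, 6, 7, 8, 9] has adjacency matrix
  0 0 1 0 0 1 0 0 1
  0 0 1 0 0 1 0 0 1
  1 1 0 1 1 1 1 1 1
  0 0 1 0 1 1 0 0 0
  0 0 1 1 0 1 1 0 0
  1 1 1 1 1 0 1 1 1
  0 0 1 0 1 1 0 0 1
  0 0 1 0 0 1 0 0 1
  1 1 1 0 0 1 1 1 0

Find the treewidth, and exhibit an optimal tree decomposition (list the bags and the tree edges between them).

Treewidth 3.
Bags: B1 = {3, 6, 7, 9}  B2 = {3, 5, 6, 7}  B3 = {3, 4, 5, 6}  B4 = {1, 3, 6, 9}  B5 = {2, 3, 6, 9}  B6 = {3, 6, 8, 9}
Tree: B1–B2, B2–B3, B1–B4, B4–B5, B5–B6

Every bag has size at most 4, so the width is 4 − 1 = 3 and tw(G) ≤ 3. On the other hand G contains the 4-clique {3, 6, 8, 9}. A clique must lie in a single bag of any decomposition, so no decomposition can have width below 3. Combining the bounds, tw(G) = 3.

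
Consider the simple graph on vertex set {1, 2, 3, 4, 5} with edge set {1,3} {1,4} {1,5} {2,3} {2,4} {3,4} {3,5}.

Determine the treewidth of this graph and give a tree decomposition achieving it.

Treewidth 2.
One optimal decomposition is:
Bags: B1 = {1, 3, 4}  B2 = {2, 3, 4}  B3 = {1, 3, 5}
Tree: B1–B2, B1–B3

Every bag has size at most 3, so the width is 3 − 1 = 2 and tw(G) ≤ 2. Conversely, {1, 3, 4} is a clique of size 3, and the vertices of any clique must share a bag in every tree decomposition; so some bag has ≥ 3 vertices and tw(G) ≥ 2. Therefore the treewidth is 2.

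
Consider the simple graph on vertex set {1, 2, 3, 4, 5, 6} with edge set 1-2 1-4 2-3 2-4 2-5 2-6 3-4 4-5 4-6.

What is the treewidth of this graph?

2

A width-2 tree decomposition is:
Bags: B1 = {1, 2, 4}  B2 = {2, 3, 4}  B3 = {2, 4, 6}  B4 = {2, 4, 5}
Tree: B1–B2, B1–B3, B2–B4
Each bag holds 3 vertices, so the decomposition has width 2, which upper-bounds the treewidth. Conversely, {1, 2, 4} is a clique of size 3, and the vertices of any clique must share a bag in every tree decomposition; so some bag has ≥ 3 vertices and tw(G) ≥ 2. Hence tw(G) = 2 exactly.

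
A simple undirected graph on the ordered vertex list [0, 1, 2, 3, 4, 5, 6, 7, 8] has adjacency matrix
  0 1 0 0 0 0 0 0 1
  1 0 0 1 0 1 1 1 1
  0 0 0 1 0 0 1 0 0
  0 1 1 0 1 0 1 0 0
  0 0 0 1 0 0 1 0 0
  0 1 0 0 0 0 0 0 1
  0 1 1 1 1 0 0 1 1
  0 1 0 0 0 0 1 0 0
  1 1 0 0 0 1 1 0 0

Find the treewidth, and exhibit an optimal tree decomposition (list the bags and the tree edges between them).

The largest bag has 3 vertices, giving width 2; this decomposition certifies tw(G) ≤ 2. Conversely, {0, 1, 8} is a clique of size 3, and the vertices of any clique must share a bag in every tree decomposition; so some bag has ≥ 3 vertices and tw(G) ≥ 2. Therefore the treewidth is 2.

Treewidth 2.
Bags: B1 = {0, 1, 8}  B2 = {1, 6, 8}  B3 = {1, 3, 6}  B4 = {1, 6, 7}  B5 = {1, 5, 8}  B6 = {3, 4, 6}  B7 = {2, 3, 6}
Tree: B1–B2, B2–B3, B2–B4, B1–B5, B3–B6, B3–B7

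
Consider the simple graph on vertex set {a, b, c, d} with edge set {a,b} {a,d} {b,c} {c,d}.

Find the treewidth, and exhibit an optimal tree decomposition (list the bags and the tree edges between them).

Each bag holds 3 vertices, so the decomposition has width 2, which upper-bounds the treewidth. For the lower bound, G contains the cycle b–a–d–c–b, so G is not a forest; only forests have treewidth ≤ 1, hence tw(G) ≥ 2. Hence tw(G) = 2 exactly.

Treewidth 2.
Bags: B1 = {a, b, d}  B2 = {b, c, d}
Tree: B1–B2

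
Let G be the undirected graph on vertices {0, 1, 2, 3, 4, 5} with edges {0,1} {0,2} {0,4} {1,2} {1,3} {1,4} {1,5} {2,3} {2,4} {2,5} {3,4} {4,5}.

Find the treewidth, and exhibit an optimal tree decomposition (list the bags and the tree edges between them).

The largest bag has 4 vertices, giving width 3; this decomposition certifies tw(G) ≤ 3. Conversely, {0, 1, 2, 4} is a clique of size 4, and the vertices of any clique must share a bag in every tree decomposition; so some bag has ≥ 4 vertices and tw(G) ≥ 3. The upper and lower bounds meet at 3, so that is the treewidth.

Treewidth 3.
One such decomposition:
Bags: B1 = {1, 2, 3, 4}  B2 = {1, 2, 4, 5}  B3 = {0, 1, 2, 4}
Tree: B1–B2, B2–B3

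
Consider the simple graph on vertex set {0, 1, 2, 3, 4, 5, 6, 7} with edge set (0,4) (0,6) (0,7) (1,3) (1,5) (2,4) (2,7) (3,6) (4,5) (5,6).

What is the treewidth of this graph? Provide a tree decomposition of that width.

Every bag has size at most 3, so the width is 3 − 1 = 2 and tw(G) ≤ 2. Since 7–2–4–0–7 is a cycle in G, G is not acyclic. Forests are exactly the graphs of treewidth ≤ 1, so tw(G) ≥ 2. Combining the bounds, tw(G) = 2.

Treewidth 2.
One optimal decomposition is:
Bags: B1 = {0, 2, 7}  B2 = {0, 2, 4}  B3 = {0, 4, 6}  B4 = {4, 5, 6}  B5 = {3, 5, 6}  B6 = {1, 3, 5}
Tree: B1–B2, B2–B3, B3–B4, B4–B5, B5–B6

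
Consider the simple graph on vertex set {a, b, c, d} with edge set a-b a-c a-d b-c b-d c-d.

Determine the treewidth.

A width-3 tree decomposition is:
Bags: B1 = {a, b, c, d}
Tree: (single bag)
With just one bag of size 4, the width is 4 − 1 = 3, so tw(G) ≤ 3. Conversely, {a, b, c, d} is a clique of size 4, and the vertices of any clique must share a bag in every tree decomposition; so some bag has ≥ 4 vertices and tw(G) ≥ 3. Hence tw(G) = 3 exactly.

3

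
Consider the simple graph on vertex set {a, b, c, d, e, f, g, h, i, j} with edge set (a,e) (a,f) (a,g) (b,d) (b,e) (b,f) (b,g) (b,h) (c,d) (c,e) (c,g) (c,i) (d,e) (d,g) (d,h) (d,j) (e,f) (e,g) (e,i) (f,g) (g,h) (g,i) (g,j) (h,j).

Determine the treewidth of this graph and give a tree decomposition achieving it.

The largest bag has 4 vertices, giving width 3; this decomposition certifies tw(G) ≤ 3. For the lower bound, the 4 vertices {d, g, h, j} are pairwise adjacent, and any tree decomposition puts a clique entirely inside one bag — forcing width ≥ 3. Combining the bounds, tw(G) = 3.

Treewidth 3.
Bags: B1 = {b, d, g, h}  B2 = {b, d, e, g}  B3 = {d, g, h, j}  B4 = {b, e, f, g}  B5 = {c, d, e, g}  B6 = {a, e, f, g}  B7 = {c, e, g, i}
Tree: B1–B2, B1–B3, B2–B4, B2–B5, B4–B6, B5–B7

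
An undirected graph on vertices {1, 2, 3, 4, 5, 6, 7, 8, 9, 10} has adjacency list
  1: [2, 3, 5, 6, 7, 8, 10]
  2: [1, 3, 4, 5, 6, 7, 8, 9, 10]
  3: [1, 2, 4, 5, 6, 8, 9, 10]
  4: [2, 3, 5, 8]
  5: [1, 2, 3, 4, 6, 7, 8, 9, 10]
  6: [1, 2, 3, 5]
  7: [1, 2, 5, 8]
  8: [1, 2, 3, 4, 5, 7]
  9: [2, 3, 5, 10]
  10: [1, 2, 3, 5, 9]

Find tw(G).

4

A width-4 tree decomposition is:
Bags: B1 = {1, 2, 3, 5, 8}  B2 = {1, 2, 3, 5, 10}  B3 = {1, 2, 5, 7, 8}  B4 = {2, 3, 4, 5, 8}  B5 = {1, 2, 3, 5, 6}  B6 = {2, 3, 5, 9, 10}
Tree: B1–B2, B1–B3, B1–B4, B2–B5, B2–B6
Each bag holds 5 vertices, so the decomposition has width 4, which upper-bounds the treewidth. Conversely, {1, 2, 3, 5, 8} is a clique of size 5, and the vertices of any clique must share a bag in every tree decomposition; so some bag has ≥ 5 vertices and tw(G) ≥ 4. Therefore the treewidth is 4.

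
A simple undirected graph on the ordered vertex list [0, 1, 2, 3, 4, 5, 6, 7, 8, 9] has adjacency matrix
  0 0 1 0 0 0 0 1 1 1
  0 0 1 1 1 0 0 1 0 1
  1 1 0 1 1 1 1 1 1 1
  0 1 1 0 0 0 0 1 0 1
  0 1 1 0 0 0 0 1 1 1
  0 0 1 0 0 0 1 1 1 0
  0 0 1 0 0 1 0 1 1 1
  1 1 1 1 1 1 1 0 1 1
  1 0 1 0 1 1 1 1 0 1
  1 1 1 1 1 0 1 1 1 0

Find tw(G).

4

A width-4 tree decomposition is:
Bags: B1 = {2, 4, 7, 8, 9}  B2 = {2, 6, 7, 8, 9}  B3 = {1, 2, 4, 7, 9}  B4 = {0, 2, 7, 8, 9}  B5 = {1, 2, 3, 7, 9}  B6 = {2, 5, 6, 7, 8}
Tree: B1–B2, B1–B3, B1–B4, B3–B5, B2–B6
Each bag holds 5 vertices, so the decomposition has width 4, which upper-bounds the treewidth. For the lower bound, the 5 vertices {0, 2, 7, 8, 9} are pairwise adjacent, and any tree decomposition puts a clique entirely inside one bag — forcing width ≥ 4. Combining the bounds, tw(G) = 4.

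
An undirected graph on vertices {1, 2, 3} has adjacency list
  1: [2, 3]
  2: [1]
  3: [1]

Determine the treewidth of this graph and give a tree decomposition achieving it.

Each bag holds 2 vertices, so the decomposition has width 1, which upper-bounds the treewidth. Since G has at least one edge (e.g. 1–2), it is not an edgeless graph, so tw(G) ≥ 1. Therefore the treewidth is 1.

Treewidth 1.
One such decomposition:
Bags: B1 = {1, 2}  B2 = {1, 3}
Tree: B1–B2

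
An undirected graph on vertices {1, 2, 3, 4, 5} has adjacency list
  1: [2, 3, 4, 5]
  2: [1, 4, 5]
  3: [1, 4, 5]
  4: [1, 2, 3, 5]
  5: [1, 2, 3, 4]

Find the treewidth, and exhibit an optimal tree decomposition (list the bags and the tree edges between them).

Each bag holds 4 vertices, so the decomposition has width 3, which upper-bounds the treewidth. For the lower bound, the 4 vertices {1, 2, 4, 5} are pairwise adjacent, and any tree decomposition puts a clique entirely inside one bag — forcing width ≥ 3. The upper and lower bounds meet at 3, so that is the treewidth.

Treewidth 3.
One such decomposition:
Bags: B1 = {1, 3, 4, 5}  B2 = {1, 2, 4, 5}
Tree: B1–B2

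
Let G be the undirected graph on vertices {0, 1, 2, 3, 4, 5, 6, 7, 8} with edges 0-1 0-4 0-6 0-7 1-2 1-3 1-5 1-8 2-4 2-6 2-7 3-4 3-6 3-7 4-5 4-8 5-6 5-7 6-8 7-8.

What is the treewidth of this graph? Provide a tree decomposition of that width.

Every bag has size at most 5, so the width is 5 − 1 = 4 and tw(G) ≤ 4. For the lower bound: the 5 vertex sets {2,7}, {1,8}, {0,6}, {4}, {5} are disjoint, each induces a connected subgraph, and every pair is joined by at least one edge of G. Contracting each set to a single vertex therefore yields K_{5} as a minor, and since treewidth is minor-monotone, tw(G) ≥ tw(K_{5}) = 4. Hence tw(G) = 4 exactly.

Treewidth 4.
One optimal decomposition is:
Bags: B1 = {1, 2, 4, 6, 7}  B2 = {1, 4, 6, 7, 8}  B3 = {0, 1, 4, 6, 7}  B4 = {1, 4, 5, 6, 7}  B5 = {1, 3, 4, 6, 7}
Tree: B1–B2, B2–B3, B3–B4, B4–B5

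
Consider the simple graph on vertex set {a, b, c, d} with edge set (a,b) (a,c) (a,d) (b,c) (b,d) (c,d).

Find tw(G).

3

A width-3 tree decomposition is:
Bags: B1 = {a, b, c, d}
Tree: (single bag)
A single bag containing all 4 vertices is trivially a valid decomposition of width 3. For the lower bound, the 4 vertices {a, b, c, d} are pairwise adjacent, and any tree decomposition puts a clique entirely inside one bag — forcing width ≥ 3. Hence tw(G) = 3 exactly.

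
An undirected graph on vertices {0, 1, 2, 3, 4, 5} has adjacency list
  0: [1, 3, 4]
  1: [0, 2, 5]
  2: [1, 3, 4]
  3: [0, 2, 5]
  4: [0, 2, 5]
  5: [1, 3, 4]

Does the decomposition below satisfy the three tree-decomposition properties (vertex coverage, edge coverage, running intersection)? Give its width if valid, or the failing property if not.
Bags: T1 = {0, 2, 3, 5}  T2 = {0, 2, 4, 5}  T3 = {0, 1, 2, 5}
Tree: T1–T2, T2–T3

Vertex coverage: the bags together contain {0, 1, 2, 3, 4, 5}, the full vertex set. Edge coverage: each edge of G has both endpoints in at least one bag. Running intersection: for every vertex, the bags containing it form a connected subtree. All three properties hold, so this is a valid tree decomposition of width max|bag| − 1 = 3, and hence tw(G) ≤ 3.

Yes; width 3.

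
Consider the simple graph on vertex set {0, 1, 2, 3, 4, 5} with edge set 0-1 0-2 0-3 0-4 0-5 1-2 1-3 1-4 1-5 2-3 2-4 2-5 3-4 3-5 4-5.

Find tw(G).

5

A width-5 tree decomposition is:
Bags: B1 = {0, 1, 2, 3, 4, 5}
Tree: (single bag)
With just one bag of size 6, the width is 6 − 1 = 5, so tw(G) ≤ 5. On the other hand G contains the 6-clique {0, 1, 2, 3, 4, 5}. A clique must lie in a single bag of any decomposition, so no decomposition can have width below 5. Hence tw(G) = 5 exactly.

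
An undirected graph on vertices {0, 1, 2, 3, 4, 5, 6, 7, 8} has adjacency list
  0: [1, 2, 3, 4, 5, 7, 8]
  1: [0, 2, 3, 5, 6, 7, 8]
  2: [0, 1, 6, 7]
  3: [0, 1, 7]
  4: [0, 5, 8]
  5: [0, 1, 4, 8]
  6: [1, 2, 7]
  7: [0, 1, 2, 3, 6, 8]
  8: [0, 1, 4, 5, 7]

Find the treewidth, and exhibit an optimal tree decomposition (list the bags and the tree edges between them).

Treewidth 3.
One optimal decomposition is:
Bags: B1 = {1, 2, 6, 7}  B2 = {0, 1, 2, 7}  B3 = {0, 1, 7, 8}  B4 = {0, 1, 5, 8}  B5 = {0, 1, 3, 7}  B6 = {0, 4, 5, 8}
Tree: B1–B2, B2–B3, B3–B4, B3–B5, B4–B6

The largest bag has 4 vertices, giving width 3; this decomposition certifies tw(G) ≤ 3. Conversely, {0, 1, 5, 8} is a clique of size 4, and the vertices of any clique must share a bag in every tree decomposition; so some bag has ≥ 4 vertices and tw(G) ≥ 3. Hence tw(G) = 3 exactly.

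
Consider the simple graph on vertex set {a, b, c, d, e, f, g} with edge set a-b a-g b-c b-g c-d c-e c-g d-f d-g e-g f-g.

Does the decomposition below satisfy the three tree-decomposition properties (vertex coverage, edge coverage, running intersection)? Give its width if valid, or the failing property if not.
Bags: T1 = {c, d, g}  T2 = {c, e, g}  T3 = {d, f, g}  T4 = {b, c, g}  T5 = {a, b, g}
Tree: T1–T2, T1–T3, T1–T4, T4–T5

Yes; width 2.

Vertex coverage: the bags together contain {a, b, c, d, e, f, g}, the full vertex set. Edge coverage: each edge of G has both endpoints in at least one bag. Running intersection: for every vertex, the bags containing it form a connected subtree. All three properties hold, so this is a valid tree decomposition of width max|bag| − 1 = 2, and hence tw(G) ≤ 2.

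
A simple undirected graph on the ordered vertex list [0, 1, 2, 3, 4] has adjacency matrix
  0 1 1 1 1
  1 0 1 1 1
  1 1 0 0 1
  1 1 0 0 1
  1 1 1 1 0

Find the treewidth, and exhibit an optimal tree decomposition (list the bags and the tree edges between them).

Every bag has size at most 4, so the width is 4 − 1 = 3 and tw(G) ≤ 3. Conversely, {0, 1, 2, 4} is a clique of size 4, and the vertices of any clique must share a bag in every tree decomposition; so some bag has ≥ 4 vertices and tw(G) ≥ 3. Combining the bounds, tw(G) = 3.

Treewidth 3.
Bags: B1 = {0, 1, 2, 4}  B2 = {0, 1, 3, 4}
Tree: B1–B2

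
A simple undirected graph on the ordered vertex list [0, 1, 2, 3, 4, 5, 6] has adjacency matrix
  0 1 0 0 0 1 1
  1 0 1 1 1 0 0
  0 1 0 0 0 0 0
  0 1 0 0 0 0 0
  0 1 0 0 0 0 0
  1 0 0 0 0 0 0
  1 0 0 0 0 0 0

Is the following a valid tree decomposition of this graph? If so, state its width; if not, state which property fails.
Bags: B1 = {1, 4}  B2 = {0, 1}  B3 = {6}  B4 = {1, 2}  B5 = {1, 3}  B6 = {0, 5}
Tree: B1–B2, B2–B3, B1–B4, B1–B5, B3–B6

No — edge (0,6) lies in no bag.

A tree decomposition must satisfy three properties: every vertex lies in some bag; for every edge, both endpoints lie together in some bag; and for every vertex, the bags containing it form a connected subtree. Here edge (0,6) lies in no bag, so the decomposition is invalid.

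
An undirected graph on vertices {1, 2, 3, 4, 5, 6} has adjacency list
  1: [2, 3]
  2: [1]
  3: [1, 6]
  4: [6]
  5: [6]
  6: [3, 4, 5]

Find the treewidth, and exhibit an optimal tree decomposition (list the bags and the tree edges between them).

Each bag holds 2 vertices, so the decomposition has width 1, which upper-bounds the treewidth. G has an edge, so its treewidth is at least 1. Hence tw(G) = 1 exactly.

Treewidth 1.
One optimal decomposition is:
Bags: B1 = {1, 2}  B2 = {1, 3}  B3 = {3, 6}  B4 = {4, 6}  B5 = {5, 6}
Tree: B1–B2, B2–B3, B3–B4, B3–B5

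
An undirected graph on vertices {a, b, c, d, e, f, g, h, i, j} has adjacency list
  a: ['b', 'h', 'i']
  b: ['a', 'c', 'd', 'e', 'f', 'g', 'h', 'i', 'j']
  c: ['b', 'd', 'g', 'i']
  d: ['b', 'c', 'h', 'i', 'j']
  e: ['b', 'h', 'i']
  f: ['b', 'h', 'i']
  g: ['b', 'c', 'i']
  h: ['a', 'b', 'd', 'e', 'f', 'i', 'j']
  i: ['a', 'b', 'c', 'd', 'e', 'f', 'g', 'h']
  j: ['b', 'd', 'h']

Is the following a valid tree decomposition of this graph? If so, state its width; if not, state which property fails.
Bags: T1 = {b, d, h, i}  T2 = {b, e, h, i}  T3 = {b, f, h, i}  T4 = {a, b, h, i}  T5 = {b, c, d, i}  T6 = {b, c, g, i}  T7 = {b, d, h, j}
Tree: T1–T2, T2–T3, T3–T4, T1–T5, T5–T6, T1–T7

Every vertex of G appears in some bag (union = {a, b, c, d, e, f, g, h, i, j}); every edge is covered by a bag; and for each vertex v the set of bags containing v is connected in the bag tree. The decomposition is therefore valid. The largest bag has 4 vertices, so the width is 3.

Yes; width 3.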